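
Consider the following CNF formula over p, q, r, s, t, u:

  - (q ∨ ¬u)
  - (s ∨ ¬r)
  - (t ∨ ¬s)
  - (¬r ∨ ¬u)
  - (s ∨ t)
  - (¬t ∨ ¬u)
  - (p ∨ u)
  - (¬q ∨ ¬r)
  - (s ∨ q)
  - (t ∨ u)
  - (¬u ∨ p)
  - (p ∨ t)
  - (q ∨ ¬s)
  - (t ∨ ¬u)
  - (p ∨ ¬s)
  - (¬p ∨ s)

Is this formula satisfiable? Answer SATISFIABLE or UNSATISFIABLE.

SATISFIABLE

Pure literal: r appears only negated; assign r = False.
Branch on p: take p = True.
  then s is forced to True.
  then t is forced to True.
  then u is forced to False.
  then q is forced to True.
So p=True, q=True, r=False, s=True, t=True, u=False is a satisfying assignment.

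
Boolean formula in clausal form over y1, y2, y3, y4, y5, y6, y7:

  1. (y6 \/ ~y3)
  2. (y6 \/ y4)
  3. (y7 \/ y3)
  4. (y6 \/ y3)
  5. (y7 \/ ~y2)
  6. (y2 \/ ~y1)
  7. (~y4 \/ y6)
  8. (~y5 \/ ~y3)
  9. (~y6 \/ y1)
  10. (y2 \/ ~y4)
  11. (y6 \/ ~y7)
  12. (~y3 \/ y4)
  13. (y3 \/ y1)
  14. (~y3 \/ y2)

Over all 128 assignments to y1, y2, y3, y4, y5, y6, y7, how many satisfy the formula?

5

Satisfying assignments:
  y1=1 y2=1 y3=0 y4=0 y5=0 y6=1 y7=1
  y1=1 y2=1 y3=0 y4=0 y5=1 y6=1 y7=1
  y1=1 y2=1 y3=0 y4=1 y5=0 y6=1 y7=1
  y1=1 y2=1 y3=0 y4=1 y5=1 y6=1 y7=1
  y1=1 y2=1 y3=1 y4=1 y5=0 y6=1 y7=1
Count: 5.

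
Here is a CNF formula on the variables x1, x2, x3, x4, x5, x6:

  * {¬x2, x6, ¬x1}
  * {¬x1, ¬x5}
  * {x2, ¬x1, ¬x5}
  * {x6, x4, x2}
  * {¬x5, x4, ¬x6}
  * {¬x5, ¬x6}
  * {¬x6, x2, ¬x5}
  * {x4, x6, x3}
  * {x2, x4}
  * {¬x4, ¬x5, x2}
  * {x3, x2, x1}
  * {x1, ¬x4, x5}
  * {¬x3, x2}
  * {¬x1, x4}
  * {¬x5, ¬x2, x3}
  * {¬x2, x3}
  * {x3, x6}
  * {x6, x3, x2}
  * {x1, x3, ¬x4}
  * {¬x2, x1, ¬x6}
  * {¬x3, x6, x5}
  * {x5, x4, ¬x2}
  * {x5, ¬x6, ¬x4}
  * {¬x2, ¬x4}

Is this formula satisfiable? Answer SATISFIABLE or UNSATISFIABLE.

Set x1 = False and propagate.
The remaining clauses are satisfied by x2 = True, x3 = True, x4 = False, x5 = True, x6 = False.
Every clause has at least one true literal under this assignment.
So x1=0, x2=1, x3=1, x4=0, x5=1, x6=0 is a satisfying assignment.

SATISFIABLE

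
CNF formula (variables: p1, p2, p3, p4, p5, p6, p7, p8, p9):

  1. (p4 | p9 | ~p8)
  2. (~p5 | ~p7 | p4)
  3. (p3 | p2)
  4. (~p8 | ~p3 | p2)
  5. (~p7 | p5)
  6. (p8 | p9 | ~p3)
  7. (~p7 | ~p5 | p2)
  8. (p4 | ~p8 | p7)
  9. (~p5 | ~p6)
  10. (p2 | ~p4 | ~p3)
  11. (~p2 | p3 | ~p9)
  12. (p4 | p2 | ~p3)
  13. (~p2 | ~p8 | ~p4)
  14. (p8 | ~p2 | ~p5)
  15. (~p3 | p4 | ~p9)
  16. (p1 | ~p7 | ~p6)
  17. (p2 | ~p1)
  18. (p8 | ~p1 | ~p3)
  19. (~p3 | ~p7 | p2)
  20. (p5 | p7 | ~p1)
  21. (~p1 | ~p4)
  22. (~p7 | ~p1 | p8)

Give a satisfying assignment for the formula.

p1 = False, p2 = True, p3 = False, p4 = True, p5 = False, p6 = False, p7 = False, p8 = False, p9 = False

p6 occurs only negated in the remaining clauses — set p6 = False.
Branch on p1: take p1 = False.
The remaining clauses are satisfied by p2 = True, p3 = False, p4 = True, p5 = False, p7 = False, p8 = False, p9 = False.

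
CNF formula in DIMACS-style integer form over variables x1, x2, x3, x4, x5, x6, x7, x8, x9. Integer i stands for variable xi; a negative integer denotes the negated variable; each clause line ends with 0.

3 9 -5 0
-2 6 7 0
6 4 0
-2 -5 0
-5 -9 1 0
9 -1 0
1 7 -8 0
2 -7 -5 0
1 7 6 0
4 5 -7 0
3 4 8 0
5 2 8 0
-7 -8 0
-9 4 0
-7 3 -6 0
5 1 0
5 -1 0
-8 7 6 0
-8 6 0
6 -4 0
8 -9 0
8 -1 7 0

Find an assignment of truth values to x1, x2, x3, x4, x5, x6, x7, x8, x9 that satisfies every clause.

x1=1, x2=0, x3=0, x4=1, x5=1, x6=1, x7=0, x8=1, x9=1

Branch on x1: take x1 = True.
  then x9 is forced to True.
  then x4 is forced to True.
  then x5 is forced to True.
  then x2 is forced to False.
  then x7 is forced to False.
  then x6 is forced to True.
  then x8 is forced to True.
x3 is now unconstrained; take x3 = False.
Every clause has at least one true literal under this assignment.
Check each clause:
  1. (x9 ∨ ¬x5 ∨ x3) — x9 is true.
  2. (x7 ∨ ¬x2 ∨ x6) — x6 is true.
  3. (x4 ∨ x6) — x4 is true.
  4. (¬x2 ∨ ¬x5) — ¬x2 is true.
  5. (¬x5 ∨ ¬x9 ∨ x1) — x1 is true.
  6. (¬x1 ∨ x9) — x9 is true.
  7. (x7 ∨ x1 ∨ ¬x8) — x1 is true.
  8. (¬x5 ∨ x2 ∨ ¬x7) — ¬x7 is true.
  9. (x7 ∨ x1 ∨ x6) — x1 is true.
  10. (x4 ∨ x5 ∨ ¬x7) — ¬x7 is true.
  11. (x8 ∨ x3 ∨ x4) — x8 is true.
  12. (x5 ∨ x8 ∨ x2) — x8 is true.
  13. (¬x7 ∨ ¬x8) — ¬x7 is true.
  14. (¬x9 ∨ x4) — x4 is true.
  15. (¬x7 ∨ x3 ∨ ¬x6) — ¬x7 is true.
  16. (x1 ∨ x5) — x1 is true.
  17. (x5 ∨ ¬x1) — x5 is true.
  18. (x7 ∨ x6 ∨ ¬x8) — x6 is true.
  19. (¬x8 ∨ x6) — x6 is true.
  20. (¬x4 ∨ x6) — x6 is true.
  21. (x8 ∨ ¬x9) — x8 is true.
  22. (¬x1 ∨ x8 ∨ x7) — x8 is true.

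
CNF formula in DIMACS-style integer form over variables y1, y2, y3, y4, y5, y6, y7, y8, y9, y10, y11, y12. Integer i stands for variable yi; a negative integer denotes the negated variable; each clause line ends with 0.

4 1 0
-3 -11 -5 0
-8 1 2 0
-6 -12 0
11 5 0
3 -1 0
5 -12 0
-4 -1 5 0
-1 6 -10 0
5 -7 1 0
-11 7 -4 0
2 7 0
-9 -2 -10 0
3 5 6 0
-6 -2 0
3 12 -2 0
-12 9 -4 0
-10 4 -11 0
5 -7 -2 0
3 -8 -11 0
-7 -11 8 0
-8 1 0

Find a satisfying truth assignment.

y1 = True  y2 = False  y3 = True  y4 = False  y5 = True  y6 = True  y7 = True  y8 = True  y9 = True  y10 = True  y11 = False  y12 = False

Check each clause:
  1. (y4 | y1) — y1 is true.
  2. (~y3 | ~y11 | ~y5) — ~y11 is true.
  3. (y2 | y1 | ~y8) — y1 is true.
  4. (~y6 | ~y12) — ~y12 is true.
  5. (y11 | y5) — y5 is true.
  6. (~y1 | y3) — y3 is true.
  7. (~y12 | y5) — ~y12 is true.
  8. (~y4 | ~y1 | y5) — ~y4 is true.
  9. (~y1 | ~y10 | y6) — y6 is true.
  10. (y1 | y5 | ~y7) — y5 is true.
  11. (~y11 | ~y4 | y7) — ~y4 is true.
  12. (y2 | y7) — y7 is true.
  13. (~y9 | ~y10 | ~y2) — ~y2 is true.
  14. (y5 | y6 | y3) — y3 is true.
  15. (~y2 | ~y6) — ~y2 is true.
  16. (~y2 | y12 | y3) — y3 is true.
  17. (~y12 | ~y4 | y9) — y9 is true.
  18. (~y11 | y4 | ~y10) — ~y11 is true.
  19. (~y7 | ~y2 | y5) — y5 is true.
  20. (~y8 | ~y11 | y3) — y3 is true.
  21. (~y11 | ~y7 | y8) — y8 is true.
  22. (y1 | ~y8) — y1 is true.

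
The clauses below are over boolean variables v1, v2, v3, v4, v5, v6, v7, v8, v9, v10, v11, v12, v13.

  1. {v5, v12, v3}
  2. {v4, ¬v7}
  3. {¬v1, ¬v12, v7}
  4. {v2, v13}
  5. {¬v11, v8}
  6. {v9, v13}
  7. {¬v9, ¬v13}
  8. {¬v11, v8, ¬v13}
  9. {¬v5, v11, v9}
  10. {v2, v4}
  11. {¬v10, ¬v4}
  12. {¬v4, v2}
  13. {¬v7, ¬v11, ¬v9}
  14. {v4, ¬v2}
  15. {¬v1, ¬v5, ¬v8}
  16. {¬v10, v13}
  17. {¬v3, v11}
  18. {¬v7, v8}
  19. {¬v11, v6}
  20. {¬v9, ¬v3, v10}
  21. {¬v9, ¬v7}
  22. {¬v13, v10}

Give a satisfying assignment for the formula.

v1=0  v2=1  v3=0  v4=1  v5=1  v6=0  v7=0  v8=1  v9=1  v10=0  v11=0  v12=1  v13=0

v1 occurs only negated in the remaining clauses — set v1 = False.
Set v2 = True and propagate.
  then v4 is forced to True.
  then v10 is forced to False.
  then v13 is forced to False.
  then v9 is forced to True.
  then v3 is forced to False.
  then v7 is forced to False.
Branch on v5: take v5 = True.
The remaining clauses are satisfied by v6 = False, v8 = True, v11 = False, v12 = True.
Every clause has at least one true literal under this assignment.
Check each clause:
  1. {v12, v5, v3} — v12 is true.
  2. {¬v7, v4} — ¬v7 is true.
  3. {¬v1, ¬v12, v7} — ¬v1 is true.
  4. {v2, v13} — v2 is true.
  5. {¬v11, v8} — v8 is true.
  6. {v9, v13} — v9 is true.
  7. {¬v9, ¬v13} — ¬v13 is true.
  8. {¬v13, ¬v11, v8} — v8 is true.
  9. {v9, v11, ¬v5} — v9 is true.
  10. {v4, v2} — v2 is true.
  11. {¬v4, ¬v10} — ¬v10 is true.
  12. {v2, ¬v4} — v2 is true.
  13. {¬v7, ¬v9, ¬v11} — ¬v7 is true.
  14. {v4, ¬v2} — v4 is true.
  15. {¬v5, ¬v8, ¬v1} — ¬v1 is true.
  16. {¬v10, v13} — ¬v10 is true.
  17. {v11, ¬v3} — ¬v3 is true.
  18. {¬v7, v8} — v8 is true.
  19. {v6, ¬v11} — ¬v11 is true.
  20. {¬v9, v10, ¬v3} — ¬v3 is true.
  21. {¬v7, ¬v9} — ¬v7 is true.
  22. {¬v13, v10} — ¬v13 is true.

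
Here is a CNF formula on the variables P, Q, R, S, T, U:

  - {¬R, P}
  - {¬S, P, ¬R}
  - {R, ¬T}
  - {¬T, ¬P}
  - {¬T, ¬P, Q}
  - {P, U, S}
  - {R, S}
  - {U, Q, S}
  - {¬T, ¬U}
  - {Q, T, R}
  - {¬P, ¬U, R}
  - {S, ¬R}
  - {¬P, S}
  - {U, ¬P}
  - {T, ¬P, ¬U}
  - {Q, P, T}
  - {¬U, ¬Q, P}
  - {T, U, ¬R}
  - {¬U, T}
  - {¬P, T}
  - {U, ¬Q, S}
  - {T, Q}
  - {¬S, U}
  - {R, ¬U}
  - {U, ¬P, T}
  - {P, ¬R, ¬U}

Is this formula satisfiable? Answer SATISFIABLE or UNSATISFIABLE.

UNSATISFIABLE

P = True:
  propagation gives T=False; an empty clause results — contradiction.
P = False:
  propagation gives R=False, T=False, S=True, Q=True; an empty clause results — contradiction.
Every branch closes, so no satisfying assignment exists.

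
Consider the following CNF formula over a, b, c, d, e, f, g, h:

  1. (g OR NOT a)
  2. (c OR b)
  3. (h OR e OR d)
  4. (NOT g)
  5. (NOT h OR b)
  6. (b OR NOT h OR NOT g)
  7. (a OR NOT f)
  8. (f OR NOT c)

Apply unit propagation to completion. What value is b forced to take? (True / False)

Unit clause (NOT g) sets g = False.
(NOT a OR g): since g = False, the clause reduces to (NOT a). a = False.
(a OR NOT f): since a = False, the clause reduces to (NOT f). f = False.
In (f OR NOT c), f is now false; NOT c must hold, so c = False.
(b OR c) with c = False leaves only b, so b = True.

True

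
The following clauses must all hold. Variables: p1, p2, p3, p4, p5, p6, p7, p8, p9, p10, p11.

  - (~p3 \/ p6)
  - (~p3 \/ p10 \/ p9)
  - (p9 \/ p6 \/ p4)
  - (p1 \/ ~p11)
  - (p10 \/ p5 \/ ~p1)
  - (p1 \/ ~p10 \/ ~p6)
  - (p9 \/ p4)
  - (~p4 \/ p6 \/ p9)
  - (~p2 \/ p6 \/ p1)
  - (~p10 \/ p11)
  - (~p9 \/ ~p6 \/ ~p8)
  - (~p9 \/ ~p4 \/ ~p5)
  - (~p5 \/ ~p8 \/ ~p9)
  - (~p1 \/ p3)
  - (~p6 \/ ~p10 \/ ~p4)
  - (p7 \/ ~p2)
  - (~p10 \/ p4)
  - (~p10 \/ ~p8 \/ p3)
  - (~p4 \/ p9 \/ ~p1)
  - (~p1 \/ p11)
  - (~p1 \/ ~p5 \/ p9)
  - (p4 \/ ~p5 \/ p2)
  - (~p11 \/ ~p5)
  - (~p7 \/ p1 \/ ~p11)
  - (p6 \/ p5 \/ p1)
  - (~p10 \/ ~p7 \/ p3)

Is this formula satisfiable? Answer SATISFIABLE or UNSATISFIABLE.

SATISFIABLE

Branch on p1: take p1 = False.
  then p11 is forced to False.
  then p10 is forced to False.
Branch on p2: take p2 = False.
The remaining clauses are satisfied by p3 = False, p4 = True, p5 = False, p6 = True, p7 = False, p8 = True, p9 = False.
Every clause has at least one true literal under this assignment.
So p1=F  p2=F  p3=F  p4=T  p5=F  p6=T  p7=F  p8=T  p9=F  p10=F  p11=F is a satisfying assignment.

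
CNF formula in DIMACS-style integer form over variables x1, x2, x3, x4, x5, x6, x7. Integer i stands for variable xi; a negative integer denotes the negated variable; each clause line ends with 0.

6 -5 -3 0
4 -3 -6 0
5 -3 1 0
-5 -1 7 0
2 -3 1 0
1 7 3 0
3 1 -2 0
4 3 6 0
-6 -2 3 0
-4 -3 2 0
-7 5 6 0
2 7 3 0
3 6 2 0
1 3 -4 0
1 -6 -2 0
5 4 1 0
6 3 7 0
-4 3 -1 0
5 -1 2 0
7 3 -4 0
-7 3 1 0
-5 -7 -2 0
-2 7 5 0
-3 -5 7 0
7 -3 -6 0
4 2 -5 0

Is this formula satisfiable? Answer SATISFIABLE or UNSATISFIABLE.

SATISFIABLE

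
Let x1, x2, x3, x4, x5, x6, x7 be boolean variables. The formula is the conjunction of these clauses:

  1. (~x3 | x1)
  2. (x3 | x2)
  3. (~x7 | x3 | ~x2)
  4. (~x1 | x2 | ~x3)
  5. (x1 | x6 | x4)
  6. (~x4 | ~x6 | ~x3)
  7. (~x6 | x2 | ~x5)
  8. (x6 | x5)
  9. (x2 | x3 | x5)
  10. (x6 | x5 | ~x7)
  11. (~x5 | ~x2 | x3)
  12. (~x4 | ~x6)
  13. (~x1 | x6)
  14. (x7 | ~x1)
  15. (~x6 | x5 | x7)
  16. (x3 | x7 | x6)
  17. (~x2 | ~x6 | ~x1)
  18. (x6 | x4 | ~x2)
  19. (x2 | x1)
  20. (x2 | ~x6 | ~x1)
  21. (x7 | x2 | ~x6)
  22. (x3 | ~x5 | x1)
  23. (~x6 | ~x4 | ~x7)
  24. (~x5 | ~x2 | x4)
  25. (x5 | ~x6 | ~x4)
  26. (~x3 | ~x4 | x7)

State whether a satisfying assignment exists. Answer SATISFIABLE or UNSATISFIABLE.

x6 = True:
  x2 = True:
    propagation gives x1=False, x3=False, x7=False, x5=False; an empty clause results — contradiction.
  x2 = False:
    propagation gives x3=True, x1=True; an empty clause results — contradiction.
x6 = False:
  propagation gives x5=True, x1=False, x3=False; an empty clause results — contradiction.
Every branch closes, so no satisfying assignment exists.

UNSATISFIABLE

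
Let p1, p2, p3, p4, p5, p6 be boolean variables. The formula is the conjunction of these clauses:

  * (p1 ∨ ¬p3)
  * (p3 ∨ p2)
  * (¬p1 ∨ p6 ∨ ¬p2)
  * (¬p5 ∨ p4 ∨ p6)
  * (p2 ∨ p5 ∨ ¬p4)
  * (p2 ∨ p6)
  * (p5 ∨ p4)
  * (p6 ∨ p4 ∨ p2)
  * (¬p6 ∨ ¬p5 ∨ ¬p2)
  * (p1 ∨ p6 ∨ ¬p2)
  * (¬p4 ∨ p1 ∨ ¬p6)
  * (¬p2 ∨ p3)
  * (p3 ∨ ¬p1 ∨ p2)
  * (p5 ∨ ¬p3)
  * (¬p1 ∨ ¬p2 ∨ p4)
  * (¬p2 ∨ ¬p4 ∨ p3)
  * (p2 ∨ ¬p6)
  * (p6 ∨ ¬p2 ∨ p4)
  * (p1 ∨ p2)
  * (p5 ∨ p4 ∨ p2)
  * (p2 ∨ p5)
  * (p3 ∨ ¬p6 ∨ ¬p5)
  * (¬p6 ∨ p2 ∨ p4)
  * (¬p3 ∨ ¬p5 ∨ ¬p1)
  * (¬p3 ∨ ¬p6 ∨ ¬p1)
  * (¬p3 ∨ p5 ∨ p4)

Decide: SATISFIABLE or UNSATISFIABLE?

UNSATISFIABLE

p2 = True:
  propagation gives p3=True, p1=True, p6=True; an empty clause results — contradiction.
p2 = False:
  propagation gives p3=True, p1=True, p6=True; an empty clause results — contradiction.
Every branch closes, so no satisfying assignment exists.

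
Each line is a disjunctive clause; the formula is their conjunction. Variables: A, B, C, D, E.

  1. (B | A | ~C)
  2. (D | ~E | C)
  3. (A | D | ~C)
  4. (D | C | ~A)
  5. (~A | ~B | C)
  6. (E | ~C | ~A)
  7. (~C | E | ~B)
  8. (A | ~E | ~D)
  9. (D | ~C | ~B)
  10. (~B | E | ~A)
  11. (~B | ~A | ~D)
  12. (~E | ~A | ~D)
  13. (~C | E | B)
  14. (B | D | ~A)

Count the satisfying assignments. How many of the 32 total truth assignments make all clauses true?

5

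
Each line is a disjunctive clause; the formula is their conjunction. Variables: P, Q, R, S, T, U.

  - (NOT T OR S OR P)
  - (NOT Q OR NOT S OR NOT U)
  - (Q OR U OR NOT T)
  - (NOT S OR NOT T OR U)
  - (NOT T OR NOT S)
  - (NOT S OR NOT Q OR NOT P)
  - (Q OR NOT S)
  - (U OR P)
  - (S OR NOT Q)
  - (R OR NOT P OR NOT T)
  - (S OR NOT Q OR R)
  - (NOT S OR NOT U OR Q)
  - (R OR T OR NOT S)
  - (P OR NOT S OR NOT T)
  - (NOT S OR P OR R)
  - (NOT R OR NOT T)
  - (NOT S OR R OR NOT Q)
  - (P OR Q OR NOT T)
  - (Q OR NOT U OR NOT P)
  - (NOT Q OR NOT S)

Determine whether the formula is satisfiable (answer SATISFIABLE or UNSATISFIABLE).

SATISFIABLE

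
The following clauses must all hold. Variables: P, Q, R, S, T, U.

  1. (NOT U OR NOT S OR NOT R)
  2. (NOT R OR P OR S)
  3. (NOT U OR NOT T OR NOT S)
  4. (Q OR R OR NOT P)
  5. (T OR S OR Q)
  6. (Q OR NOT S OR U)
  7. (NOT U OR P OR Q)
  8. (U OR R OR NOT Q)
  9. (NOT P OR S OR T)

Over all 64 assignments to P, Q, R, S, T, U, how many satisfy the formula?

Case analysis on S and Q:
  S=1, Q=1: P free; 3 ways for (R,T,U) × 2^1 = 6.
  S=1, Q=0: a clause becomes empty — 0.
  S=0, Q=1: 5 of the 16 assignments to (P,R,T,U) work.
  S=0, Q=0: remaining (P,R,T,U) ∈ {(0,0,1,0); (1,1,1,0); (1,1,1,1)} — 3.
Total: 6 + 0 + 5 + 3 = 14.

14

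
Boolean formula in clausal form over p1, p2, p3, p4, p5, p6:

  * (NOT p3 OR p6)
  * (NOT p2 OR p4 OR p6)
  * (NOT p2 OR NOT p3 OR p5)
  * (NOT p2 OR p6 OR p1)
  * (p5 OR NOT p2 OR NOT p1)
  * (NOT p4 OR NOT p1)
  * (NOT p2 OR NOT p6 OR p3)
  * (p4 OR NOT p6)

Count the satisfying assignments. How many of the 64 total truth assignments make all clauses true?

Split on p2, then p6.
  p2=1, p6=1: remaining (p1,p3,p4,p5) ∈ {(0,1,1,1)} — 1.
  p2=1, p6=0: a clause becomes empty — 0.
  p2=0, p6=1: remaining (p1,p3,p4,p5) ∈ {(0,0,1,0); (0,0,1,1); (0,1,1,0); (0,1,1,1)} — 4.
  p2=0, p6=0: p5 free; 3 ways for (p1,p3,p4) × 2^1 = 6.
Total: 1 + 0 + 4 + 6 = 11.

11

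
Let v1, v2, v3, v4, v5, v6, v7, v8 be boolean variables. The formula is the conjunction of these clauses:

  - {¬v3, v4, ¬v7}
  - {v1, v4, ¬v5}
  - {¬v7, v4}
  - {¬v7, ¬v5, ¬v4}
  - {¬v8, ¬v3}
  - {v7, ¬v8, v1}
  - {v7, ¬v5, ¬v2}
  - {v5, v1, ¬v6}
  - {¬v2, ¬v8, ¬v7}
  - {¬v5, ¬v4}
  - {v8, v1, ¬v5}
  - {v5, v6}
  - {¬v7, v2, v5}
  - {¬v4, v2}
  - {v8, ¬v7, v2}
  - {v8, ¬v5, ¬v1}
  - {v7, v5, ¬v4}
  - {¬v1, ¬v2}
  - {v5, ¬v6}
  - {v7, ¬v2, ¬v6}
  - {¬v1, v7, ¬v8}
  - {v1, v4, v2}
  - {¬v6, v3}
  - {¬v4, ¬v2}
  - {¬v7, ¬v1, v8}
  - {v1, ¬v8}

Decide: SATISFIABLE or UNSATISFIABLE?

UNSATISFIABLE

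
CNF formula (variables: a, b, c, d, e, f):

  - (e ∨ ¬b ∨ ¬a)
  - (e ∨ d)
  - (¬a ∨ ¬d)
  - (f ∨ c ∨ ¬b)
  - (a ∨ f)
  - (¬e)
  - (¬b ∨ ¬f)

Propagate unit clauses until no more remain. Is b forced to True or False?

False

(¬e) stands alone — e = False.
(e ∨ d): since e = False, the clause reduces to (d). d = True.
From (¬d ∨ ¬a) and d = True: a = False.
(a ∨ f): since a = False, the clause reduces to (f). f = True.
(¬f ∨ ¬b): since f = True, the clause reduces to (¬b). b = False.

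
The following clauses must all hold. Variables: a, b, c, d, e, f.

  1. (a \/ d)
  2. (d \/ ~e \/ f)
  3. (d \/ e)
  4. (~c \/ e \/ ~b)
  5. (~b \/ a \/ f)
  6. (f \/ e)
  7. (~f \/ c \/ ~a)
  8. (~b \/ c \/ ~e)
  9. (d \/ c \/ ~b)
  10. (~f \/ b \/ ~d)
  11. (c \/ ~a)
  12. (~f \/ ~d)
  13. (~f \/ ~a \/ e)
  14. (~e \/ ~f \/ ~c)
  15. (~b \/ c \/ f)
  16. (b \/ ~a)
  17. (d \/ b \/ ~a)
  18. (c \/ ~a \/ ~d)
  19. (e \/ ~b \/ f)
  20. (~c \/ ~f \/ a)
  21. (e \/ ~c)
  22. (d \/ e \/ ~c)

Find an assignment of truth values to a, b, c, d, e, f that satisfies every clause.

a=True, b=True, c=True, d=True, e=True, f=False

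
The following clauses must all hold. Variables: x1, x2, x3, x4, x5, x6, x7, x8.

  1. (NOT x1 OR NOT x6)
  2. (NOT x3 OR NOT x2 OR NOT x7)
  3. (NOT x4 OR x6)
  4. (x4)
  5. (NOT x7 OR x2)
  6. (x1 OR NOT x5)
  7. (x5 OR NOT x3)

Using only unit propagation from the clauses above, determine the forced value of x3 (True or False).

False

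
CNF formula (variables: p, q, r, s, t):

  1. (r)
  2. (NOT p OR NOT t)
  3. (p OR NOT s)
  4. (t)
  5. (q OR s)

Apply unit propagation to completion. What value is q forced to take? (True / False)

Unit clause (r) sets r = True.
Unit clause (t) sets t = True.
(NOT p OR NOT t) with t = True leaves only NOT p, so p = False.
(p OR NOT s): since p = False, the clause reduces to (NOT s). s = False.
From (s OR q) and s = False: q = True.

True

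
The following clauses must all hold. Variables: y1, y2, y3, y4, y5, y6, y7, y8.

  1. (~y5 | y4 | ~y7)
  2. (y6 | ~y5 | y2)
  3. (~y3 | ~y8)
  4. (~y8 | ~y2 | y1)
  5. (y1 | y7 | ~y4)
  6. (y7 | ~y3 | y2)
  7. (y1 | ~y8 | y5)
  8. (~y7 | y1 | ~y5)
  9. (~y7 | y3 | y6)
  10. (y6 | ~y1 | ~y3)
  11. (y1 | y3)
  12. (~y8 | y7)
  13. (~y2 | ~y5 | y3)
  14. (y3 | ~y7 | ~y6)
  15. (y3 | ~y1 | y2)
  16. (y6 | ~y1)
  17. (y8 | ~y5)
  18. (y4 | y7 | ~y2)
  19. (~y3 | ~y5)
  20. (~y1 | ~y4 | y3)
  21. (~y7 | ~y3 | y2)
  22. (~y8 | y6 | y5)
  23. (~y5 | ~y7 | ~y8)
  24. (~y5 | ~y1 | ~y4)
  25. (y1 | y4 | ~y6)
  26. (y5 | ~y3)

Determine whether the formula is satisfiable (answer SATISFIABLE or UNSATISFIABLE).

UNSATISFIABLE

y3 = True:
  propagation gives y8=False, y5=False; an empty clause results — contradiction.
y3 = False:
  propagation gives y1=True, y2=True, y5=False, y6=True; an empty clause results — contradiction.
Every branch closes, so no satisfying assignment exists.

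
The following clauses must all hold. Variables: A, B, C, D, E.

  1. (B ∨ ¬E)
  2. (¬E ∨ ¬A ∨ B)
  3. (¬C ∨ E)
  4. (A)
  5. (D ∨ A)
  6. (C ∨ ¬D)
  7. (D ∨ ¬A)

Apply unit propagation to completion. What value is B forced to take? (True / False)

True

(A) is a unit clause: A = True.
(D ∨ ¬A) with A = True leaves only D, so D = True.
From (¬D ∨ C) and D = True: C = True.
(E ∨ ¬C) with C = True leaves only E, so E = True.
(¬E ∨ B): since E = True, the clause reduces to (B). B = True.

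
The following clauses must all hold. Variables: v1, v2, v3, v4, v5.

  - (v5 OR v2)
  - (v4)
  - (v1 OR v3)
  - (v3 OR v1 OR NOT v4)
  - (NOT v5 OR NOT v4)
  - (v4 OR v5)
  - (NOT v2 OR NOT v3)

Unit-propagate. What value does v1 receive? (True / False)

True

(v4) is a unit clause: v4 = True.
(NOT v4 OR NOT v5) with v4 = True leaves only NOT v5, so v5 = False.
In (v2 OR v5), v5 is now false; v2 must hold, so v2 = True.
(NOT v2 OR NOT v3) with v2 = True leaves only NOT v3, so v3 = False.
From (v3 OR v1) and v3 = False: v1 = True.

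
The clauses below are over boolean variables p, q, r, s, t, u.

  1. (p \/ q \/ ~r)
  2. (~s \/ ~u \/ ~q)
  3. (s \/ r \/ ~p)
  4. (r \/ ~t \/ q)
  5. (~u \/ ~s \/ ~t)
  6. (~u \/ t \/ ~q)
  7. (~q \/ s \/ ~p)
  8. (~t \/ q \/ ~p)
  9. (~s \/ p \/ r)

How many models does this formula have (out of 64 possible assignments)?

20

Split on q, then p.
  q=1, p=1: remaining (r,s,t,u) ∈ {(0,1,0,0); (0,1,1,0); (1,1,0,0); (1,1,1,0)} — 4.
  q=1, p=0: 8 of the 16 assignments to (r,s,t,u) work.
  q=0, p=1: u free; 3 ways for (r,s,t) × 2^1 = 6.
  q=0, p=0: remaining (r,s,t,u) ∈ {(0,0,0,0); (0,0,0,1)} — 2.
Total: 4 + 8 + 6 + 2 = 20.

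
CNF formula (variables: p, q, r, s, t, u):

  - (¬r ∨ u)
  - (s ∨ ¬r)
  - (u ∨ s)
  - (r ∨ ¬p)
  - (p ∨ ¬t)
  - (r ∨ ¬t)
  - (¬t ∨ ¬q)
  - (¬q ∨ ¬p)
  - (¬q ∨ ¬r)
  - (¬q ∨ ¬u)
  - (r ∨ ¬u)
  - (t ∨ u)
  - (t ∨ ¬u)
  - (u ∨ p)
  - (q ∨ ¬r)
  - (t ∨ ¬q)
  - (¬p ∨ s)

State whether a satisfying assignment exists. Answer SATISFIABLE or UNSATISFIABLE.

UNSATISFIABLE

r = True:
  propagation gives u=True, s=True, q=False; an empty clause results — contradiction.
r = False:
  propagation gives p=False, t=False, u=False; an empty clause results — contradiction.
Every branch closes, so no satisfying assignment exists.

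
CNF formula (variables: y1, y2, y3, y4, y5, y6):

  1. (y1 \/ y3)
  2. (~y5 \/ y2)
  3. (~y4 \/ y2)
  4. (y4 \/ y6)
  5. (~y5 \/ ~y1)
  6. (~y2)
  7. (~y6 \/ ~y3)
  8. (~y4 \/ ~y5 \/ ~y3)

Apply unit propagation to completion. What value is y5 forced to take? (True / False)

(~y2) is a unit clause: y2 = False.
In (y2 \/ ~y5), y2 is now false; ~y5 must hold, so y5 = False.

False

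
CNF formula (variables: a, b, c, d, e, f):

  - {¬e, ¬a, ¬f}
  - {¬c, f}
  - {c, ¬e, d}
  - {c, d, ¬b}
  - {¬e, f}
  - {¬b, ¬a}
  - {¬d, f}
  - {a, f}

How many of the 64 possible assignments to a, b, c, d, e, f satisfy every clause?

Split on f, then a.
  f=T, a=T: remaining (b,c,d,e) ∈ {(F,F,F,F); (F,F,T,F); (F,T,F,F); (F,T,T,F)} — 4.
  f=T, a=F: 13 of the 16 assignments to (b,c,d,e) work.
  f=F, a=T: remaining (b,c,d,e) ∈ {(F,F,F,F)} — 1.
  f=F, a=F: a clause becomes empty — 0.
Total: 4 + 13 + 1 + 0 = 18.

18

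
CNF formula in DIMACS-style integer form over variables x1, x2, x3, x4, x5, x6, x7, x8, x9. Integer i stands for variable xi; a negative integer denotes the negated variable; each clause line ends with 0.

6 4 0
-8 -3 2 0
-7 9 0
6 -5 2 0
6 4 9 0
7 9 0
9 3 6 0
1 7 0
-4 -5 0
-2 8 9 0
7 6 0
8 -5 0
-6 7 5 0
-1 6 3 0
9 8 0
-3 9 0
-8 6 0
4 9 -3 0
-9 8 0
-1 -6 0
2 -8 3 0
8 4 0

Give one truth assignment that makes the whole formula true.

x1 = 0, x2 = 1, x3 = 1, x4 = 0, x5 = 1, x6 = 1, x7 = 1, x8 = 1, x9 = 1

Try x1 = False.
  then x7 is forced to True.
  then x9 is forced to True.
  then x8 is forced to True.
  then x6 is forced to True.
Branch on x2: take x2 = True.
The remaining clauses are satisfied by x3 = True, x4 = False, x5 = True.
Every clause has at least one true literal under this assignment.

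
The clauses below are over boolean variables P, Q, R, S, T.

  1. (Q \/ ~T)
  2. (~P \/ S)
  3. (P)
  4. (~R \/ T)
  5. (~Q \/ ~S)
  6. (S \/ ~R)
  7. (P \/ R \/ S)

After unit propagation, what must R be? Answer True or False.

(P) is a unit clause: P = True.
In (S \/ ~P), ~P is now false; S must hold, so S = True.
(~S \/ ~Q): since S = True, the clause reduces to (~Q). Q = False.
(~T \/ Q) with Q = False leaves only ~T, so T = False.
From (~R \/ T) and T = False: R = False.

False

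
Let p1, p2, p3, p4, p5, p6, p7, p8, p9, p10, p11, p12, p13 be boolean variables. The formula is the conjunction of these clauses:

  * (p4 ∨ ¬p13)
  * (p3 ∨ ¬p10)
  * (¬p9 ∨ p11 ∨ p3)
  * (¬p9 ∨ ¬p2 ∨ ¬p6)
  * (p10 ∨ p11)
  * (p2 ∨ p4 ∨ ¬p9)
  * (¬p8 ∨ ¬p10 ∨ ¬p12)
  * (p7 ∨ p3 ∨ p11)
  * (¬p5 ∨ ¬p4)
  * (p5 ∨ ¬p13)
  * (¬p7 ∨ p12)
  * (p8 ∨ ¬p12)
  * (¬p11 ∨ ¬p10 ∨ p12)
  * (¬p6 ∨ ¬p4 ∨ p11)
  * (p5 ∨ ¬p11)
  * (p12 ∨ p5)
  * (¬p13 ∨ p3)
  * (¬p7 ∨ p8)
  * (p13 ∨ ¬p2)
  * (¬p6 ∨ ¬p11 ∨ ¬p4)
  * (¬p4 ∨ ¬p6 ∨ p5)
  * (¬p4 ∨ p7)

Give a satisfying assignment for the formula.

p1=False, p2=False, p3=True, p4=False, p5=True, p6=False, p7=False, p8=False, p9=False, p10=True, p11=False, p12=False, p13=False

Pure literal: p3 appears only positively; assign p3 = True.
p6 occurs only negated in the remaining clauses — set p6 = False.
Try p2 = False.
Branch on p4: take p4 = False.
  then p13 is forced to False.
  then p9 is forced to False.
Try p5 = True.
The remaining clauses are satisfied by p1 = False, p7 = False, p8 = False, p10 = True, p11 = False, p12 = False.
Every clause has at least one true literal under this assignment.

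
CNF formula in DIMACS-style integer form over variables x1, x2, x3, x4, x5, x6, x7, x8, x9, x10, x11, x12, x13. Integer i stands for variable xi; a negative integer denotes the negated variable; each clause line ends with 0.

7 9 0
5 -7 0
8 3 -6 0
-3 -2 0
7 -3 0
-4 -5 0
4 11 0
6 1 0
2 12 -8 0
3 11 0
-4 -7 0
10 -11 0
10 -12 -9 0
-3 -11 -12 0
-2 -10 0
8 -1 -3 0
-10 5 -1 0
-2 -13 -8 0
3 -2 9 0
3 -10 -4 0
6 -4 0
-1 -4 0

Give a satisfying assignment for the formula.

x1 = True, x2 = False, x3 = False, x4 = False, x5 = True, x6 = True, x7 = True, x8 = True, x9 = True, x10 = True, x11 = True, x12 = True, x13 = False

Check each clause:
  1. {x7, x9} — x9 is true.
  2. {x5, ¬x7} — x5 is true.
  3. {¬x6, x8, x3} — x8 is true.
  4. {¬x3, ¬x2} — ¬x3 is true.
  5. {¬x3, x7} — ¬x3 is true.
  6. {¬x4, ¬x5} — ¬x4 is true.
  7. {x11, x4} — x11 is true.
  8. {x6, x1} — x1 is true.
  9. {¬x8, x2, x12} — x12 is true.
  10. {x3, x11} — x11 is true.
  11. {¬x7, ¬x4} — ¬x4 is true.
  12. {¬x11, x10} — x10 is true.
  13. {¬x9, x10, ¬x12} — x10 is true.
  14. {¬x3, ¬x11, ¬x12} — ¬x3 is true.
  15. {¬x2, ¬x10} — ¬x2 is true.
  16. {¬x1, x8, ¬x3} — x8 is true.
  17. {x5, ¬x10, ¬x1} — x5 is true.
  18. {¬x13, ¬x8, ¬x2} — ¬x13 is true.
  19. {x3, ¬x2, x9} — x9 is true.
  20. {¬x4, x3, ¬x10} — ¬x4 is true.
  21. {x6, ¬x4} — ¬x4 is true.
  22. {¬x1, ¬x4} — ¬x4 is true.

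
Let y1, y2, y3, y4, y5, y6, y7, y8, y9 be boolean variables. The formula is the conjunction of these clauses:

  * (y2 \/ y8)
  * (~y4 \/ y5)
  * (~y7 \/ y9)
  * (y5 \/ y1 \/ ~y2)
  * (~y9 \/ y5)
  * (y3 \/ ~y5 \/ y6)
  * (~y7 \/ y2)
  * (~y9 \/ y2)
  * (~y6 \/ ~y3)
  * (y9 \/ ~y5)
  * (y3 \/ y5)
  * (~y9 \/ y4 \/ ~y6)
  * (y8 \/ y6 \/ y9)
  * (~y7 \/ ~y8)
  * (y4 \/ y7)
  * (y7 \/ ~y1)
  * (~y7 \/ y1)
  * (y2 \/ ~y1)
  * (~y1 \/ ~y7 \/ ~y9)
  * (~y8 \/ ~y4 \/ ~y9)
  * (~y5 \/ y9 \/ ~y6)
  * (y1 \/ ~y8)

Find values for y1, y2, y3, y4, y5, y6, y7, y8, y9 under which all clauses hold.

Branch on y1: take y1 = False.
  then y7 is forced to False.
  then y4 is forced to True.
  then y5 is forced to True.
  then y9 is forced to True.
  then y2 is forced to True.
  then y8 is forced to False.
For the remaining variables, y3 = True, y6 = False works.
Every clause has at least one true literal under this assignment.

y1=False, y2=True, y3=True, y4=True, y5=True, y6=False, y7=False, y8=False, y9=True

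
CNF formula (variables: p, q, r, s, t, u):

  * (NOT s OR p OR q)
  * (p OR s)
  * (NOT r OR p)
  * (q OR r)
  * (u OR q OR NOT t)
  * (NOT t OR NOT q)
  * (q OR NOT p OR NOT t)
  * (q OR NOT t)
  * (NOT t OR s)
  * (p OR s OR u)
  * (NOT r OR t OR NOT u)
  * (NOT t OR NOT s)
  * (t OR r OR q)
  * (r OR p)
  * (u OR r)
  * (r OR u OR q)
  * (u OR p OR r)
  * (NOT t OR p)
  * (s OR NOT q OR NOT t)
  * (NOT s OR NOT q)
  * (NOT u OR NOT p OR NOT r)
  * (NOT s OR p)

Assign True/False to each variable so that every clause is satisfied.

Set p = True and propagate.
The remaining clauses are satisfied by q = False, r = True, s = True, t = False, u = False.
Check each clause:
  1. (NOT s OR q OR p) — p is true.
  2. (p OR s) — p is true.
  3. (p OR NOT r) — p is true.
  4. (r OR q) — r is true.
  5. (q OR NOT t OR u) — NOT t is true.
  6. (NOT q OR NOT t) — NOT t is true.
  7. (NOT p OR q OR NOT t) — NOT t is true.
  8. (NOT t OR q) — NOT t is true.
  9. (NOT t OR s) — NOT t is true.
  10. (p OR u OR s) — p is true.
  11. (NOT u OR t OR NOT r) — NOT u is true.
  12. (NOT s OR NOT t) — NOT t is true.
  13. (t OR r OR q) — r is true.
  14. (p OR r) — p is true.
  15. (u OR r) — r is true.
  16. (q OR r OR u) — r is true.
  17. (r OR p OR u) — p is true.
  18. (NOT t OR p) — p is true.
  19. (NOT t OR s OR NOT q) — NOT t is true.
  20. (NOT s OR NOT q) — NOT q is true.
  21. (NOT r OR NOT u OR NOT p) — NOT u is true.
  22. (NOT s OR p) — p is true.

p=True  q=False  r=True  s=True  t=False  u=False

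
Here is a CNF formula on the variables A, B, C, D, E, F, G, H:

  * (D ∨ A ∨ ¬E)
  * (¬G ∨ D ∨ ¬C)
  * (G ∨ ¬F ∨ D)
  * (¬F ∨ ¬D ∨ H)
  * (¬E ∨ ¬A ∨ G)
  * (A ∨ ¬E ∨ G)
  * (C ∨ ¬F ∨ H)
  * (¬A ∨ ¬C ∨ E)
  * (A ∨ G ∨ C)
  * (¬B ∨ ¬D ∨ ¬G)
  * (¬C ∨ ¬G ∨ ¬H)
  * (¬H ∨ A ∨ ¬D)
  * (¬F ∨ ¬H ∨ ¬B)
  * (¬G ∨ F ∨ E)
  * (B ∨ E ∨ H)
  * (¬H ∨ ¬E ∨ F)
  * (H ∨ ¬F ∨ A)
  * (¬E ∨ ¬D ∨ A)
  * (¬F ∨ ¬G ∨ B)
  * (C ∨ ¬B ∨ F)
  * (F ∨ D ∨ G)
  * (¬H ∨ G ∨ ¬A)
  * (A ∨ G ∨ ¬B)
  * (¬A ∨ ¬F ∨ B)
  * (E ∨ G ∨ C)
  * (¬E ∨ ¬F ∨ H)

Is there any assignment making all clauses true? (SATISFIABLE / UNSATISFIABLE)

SATISFIABLE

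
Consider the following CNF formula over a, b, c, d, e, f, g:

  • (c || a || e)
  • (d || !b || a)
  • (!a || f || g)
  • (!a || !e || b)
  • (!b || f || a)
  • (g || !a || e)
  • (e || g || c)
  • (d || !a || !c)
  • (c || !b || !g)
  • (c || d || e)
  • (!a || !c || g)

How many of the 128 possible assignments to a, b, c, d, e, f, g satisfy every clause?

39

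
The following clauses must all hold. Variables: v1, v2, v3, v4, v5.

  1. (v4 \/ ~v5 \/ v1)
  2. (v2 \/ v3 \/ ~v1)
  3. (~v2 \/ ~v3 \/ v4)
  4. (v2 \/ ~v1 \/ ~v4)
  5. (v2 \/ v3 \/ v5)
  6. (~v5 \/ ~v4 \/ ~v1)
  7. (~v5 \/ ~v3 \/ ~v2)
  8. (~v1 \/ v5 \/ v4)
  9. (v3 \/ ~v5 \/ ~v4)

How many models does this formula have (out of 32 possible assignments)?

10

Split on v4, then v5.
  v4=T, v5=T: remaining (v1,v2,v3) ∈ {(F,F,T)} — 1.
  v4=T, v5=F: 5 of the 8 assignments to (v1,v2,v3) work.
  v4=F, v5=T: remaining (v1,v2,v3) ∈ {(T,F,T); (T,T,F)} — 2.
  v4=F, v5=F: remaining (v1,v2,v3) ∈ {(F,F,T); (F,T,F)} — 2.
Total: 1 + 5 + 2 + 2 = 10.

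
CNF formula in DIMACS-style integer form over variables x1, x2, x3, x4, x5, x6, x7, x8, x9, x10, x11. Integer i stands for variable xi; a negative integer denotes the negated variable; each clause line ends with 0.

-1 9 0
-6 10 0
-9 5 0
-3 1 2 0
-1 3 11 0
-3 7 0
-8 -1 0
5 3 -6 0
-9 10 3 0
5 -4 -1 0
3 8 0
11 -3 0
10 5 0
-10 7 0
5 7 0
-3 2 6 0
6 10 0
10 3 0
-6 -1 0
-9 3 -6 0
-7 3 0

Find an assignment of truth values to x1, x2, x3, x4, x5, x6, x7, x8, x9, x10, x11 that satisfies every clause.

x1=False, x2=True, x3=True, x4=True, x5=True, x6=False, x7=True, x8=True, x9=True, x10=True, x11=True

Pure literal: x2 appears only positively; assign x2 = True.
x5 occurs only positively in the remaining clauses — set x5 = True.
Try x1 = False.
Set x3 = True and propagate.
  then x7 is forced to True.
  then x11 is forced to True.
For the remaining variables, x4 = True, x6 = False, x8 = True, x9 = True, x10 = True works.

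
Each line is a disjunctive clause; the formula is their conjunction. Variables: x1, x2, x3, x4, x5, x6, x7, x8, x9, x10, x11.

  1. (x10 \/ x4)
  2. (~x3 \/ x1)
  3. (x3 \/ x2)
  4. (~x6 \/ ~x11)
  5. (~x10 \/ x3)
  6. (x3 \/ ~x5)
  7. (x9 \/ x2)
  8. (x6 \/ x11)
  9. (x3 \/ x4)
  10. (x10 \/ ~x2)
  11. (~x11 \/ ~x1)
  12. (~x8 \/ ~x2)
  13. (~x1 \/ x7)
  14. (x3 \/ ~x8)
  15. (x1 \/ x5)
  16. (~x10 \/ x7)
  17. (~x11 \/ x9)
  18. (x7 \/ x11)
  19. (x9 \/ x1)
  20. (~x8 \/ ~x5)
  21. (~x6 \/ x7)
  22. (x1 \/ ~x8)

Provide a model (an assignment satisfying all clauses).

x1=T, x2=F, x3=T, x4=F, x5=F, x6=T, x7=T, x8=T, x9=T, x10=T, x11=F

Check each clause:
  1. (x4 \/ x10) — x10 is true.
  2. (x1 \/ ~x3) — x1 is true.
  3. (x2 \/ x3) — x3 is true.
  4. (~x11 \/ ~x6) — ~x11 is true.
  5. (x3 \/ ~x10) — x3 is true.
  6. (x3 \/ ~x5) — x3 is true.
  7. (x2 \/ x9) — x9 is true.
  8. (x6 \/ x11) — x6 is true.
  9. (x4 \/ x3) — x3 is true.
  10. (x10 \/ ~x2) — x10 is true.
  11. (~x11 \/ ~x1) — ~x11 is true.
  12. (~x8 \/ ~x2) — ~x2 is true.
  13. (~x1 \/ x7) — x7 is true.
  14. (~x8 \/ x3) — x3 is true.
  15. (x5 \/ x1) — x1 is true.
  16. (x7 \/ ~x10) — x7 is true.
  17. (~x11 \/ x9) — x9 is true.
  18. (x11 \/ x7) — x7 is true.
  19. (x1 \/ x9) — x1 is true.
  20. (~x5 \/ ~x8) — ~x5 is true.
  21. (~x6 \/ x7) — x7 is true.
  22. (~x8 \/ x1) — x1 is true.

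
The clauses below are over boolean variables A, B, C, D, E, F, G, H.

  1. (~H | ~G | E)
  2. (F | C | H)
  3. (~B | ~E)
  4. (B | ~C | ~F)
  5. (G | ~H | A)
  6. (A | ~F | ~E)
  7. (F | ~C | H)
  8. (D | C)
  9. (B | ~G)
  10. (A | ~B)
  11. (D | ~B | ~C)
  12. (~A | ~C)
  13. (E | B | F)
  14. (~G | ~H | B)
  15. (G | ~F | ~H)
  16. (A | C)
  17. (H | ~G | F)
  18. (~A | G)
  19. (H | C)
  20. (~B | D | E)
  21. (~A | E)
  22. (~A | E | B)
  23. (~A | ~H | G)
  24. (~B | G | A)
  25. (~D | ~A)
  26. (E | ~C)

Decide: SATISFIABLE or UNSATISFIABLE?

A = True:
  propagation gives C=False, D=True; an empty clause results — contradiction.
A = False:
  propagation gives B=False, G=False, H=False, C=True; an empty clause results — contradiction.
Every branch closes, so no satisfying assignment exists.

UNSATISFIABLE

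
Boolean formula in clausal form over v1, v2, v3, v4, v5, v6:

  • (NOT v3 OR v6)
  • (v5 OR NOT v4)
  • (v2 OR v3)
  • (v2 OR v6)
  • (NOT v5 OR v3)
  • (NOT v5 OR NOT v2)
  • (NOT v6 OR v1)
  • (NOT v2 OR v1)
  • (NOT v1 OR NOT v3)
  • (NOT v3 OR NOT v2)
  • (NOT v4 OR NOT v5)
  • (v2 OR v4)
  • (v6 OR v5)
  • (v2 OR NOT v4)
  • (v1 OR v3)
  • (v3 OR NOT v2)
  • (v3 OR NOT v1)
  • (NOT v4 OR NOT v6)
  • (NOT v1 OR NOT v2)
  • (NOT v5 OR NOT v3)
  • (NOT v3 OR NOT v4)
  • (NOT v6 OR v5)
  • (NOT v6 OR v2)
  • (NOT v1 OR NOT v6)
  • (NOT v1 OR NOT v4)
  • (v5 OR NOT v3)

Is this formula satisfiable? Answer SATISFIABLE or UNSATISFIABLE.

UNSATISFIABLE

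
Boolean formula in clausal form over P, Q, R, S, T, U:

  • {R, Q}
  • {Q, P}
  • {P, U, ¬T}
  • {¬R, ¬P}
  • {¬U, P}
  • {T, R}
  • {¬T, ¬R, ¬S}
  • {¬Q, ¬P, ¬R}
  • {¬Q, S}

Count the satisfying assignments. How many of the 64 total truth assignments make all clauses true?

3

Satisfying assignments:
  P=F Q=T R=T S=T T=F U=F
  P=T Q=T R=F S=T T=T U=F
  P=T Q=T R=F S=T T=T U=T
That's 3 in total.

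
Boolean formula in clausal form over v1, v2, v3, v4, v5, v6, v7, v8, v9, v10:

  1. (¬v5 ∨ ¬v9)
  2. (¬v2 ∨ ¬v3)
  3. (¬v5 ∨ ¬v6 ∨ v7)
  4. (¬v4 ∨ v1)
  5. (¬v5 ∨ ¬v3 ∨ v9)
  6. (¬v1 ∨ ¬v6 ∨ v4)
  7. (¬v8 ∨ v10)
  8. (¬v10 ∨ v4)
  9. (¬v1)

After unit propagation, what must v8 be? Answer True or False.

False

Unit clause (¬v1) sets v1 = False.
(v1 ∨ ¬v4) with v1 = False leaves only ¬v4, so v4 = False.
From (¬v10 ∨ v4) and v4 = False: v10 = False.
(v10 ∨ ¬v8) with v10 = False leaves only ¬v8, so v8 = False.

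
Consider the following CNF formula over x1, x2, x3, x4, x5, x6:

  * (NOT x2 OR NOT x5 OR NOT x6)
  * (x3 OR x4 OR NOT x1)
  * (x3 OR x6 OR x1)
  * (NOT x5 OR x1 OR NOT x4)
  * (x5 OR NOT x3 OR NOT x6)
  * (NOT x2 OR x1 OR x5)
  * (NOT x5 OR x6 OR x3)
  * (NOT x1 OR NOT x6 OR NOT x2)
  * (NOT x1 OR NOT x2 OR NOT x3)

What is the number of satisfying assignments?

18

Case analysis on x1 and x3:
  x1=1, x3=1: x4 free; 3 ways for (x2,x5,x6) × 2^1 = 6.
  x1=1, x3=0: remaining (x2,x4,x5,x6) ∈ {(0,1,0,0); (0,1,0,1); (0,1,1,1); (1,1,0,0)} — 4.
  x1=0, x3=1: 5 of the 16 assignments to (x2,x4,x5,x6) work.
  x1=0, x3=0: remaining (x2,x4,x5,x6) ∈ {(0,0,0,1); (0,0,1,1); (0,1,0,1)} — 3.
Total: 6 + 4 + 5 + 3 = 18.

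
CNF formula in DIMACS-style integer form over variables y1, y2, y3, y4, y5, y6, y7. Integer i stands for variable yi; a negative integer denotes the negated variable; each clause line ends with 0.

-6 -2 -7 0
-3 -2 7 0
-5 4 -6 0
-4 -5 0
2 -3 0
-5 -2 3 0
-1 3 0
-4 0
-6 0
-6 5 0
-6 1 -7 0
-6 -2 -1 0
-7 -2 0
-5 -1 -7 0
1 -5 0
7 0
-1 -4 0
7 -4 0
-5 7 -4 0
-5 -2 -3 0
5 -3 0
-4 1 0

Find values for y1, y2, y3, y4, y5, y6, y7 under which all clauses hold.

(~y4) is a unit clause, so y4 = False.
(~y6) is a unit clause, so y6 = False.
(y7) is a unit clause, so y7 = True.
(~y2) is a unit clause, so y2 = False.
(~y3) is a unit clause, so y3 = False.
(~y1) is a unit clause, so y1 = False.
The clause (~y5) is unit: y5 must be False.
Every clause has at least one true literal under this assignment.
Check each clause:
  1. (~y7 \/ ~y2 \/ ~y6) — ~y6 is true.
  2. (~y2 \/ y7 \/ ~y3) — ~y3 is true.
  3. (~y6 \/ ~y5 \/ y4) — ~y6 is true.
  4. (~y5 \/ ~y4) — ~y5 is true.
  5. (~y3 \/ y2) — ~y3 is true.
  6. (y3 \/ ~y5 \/ ~y2) — ~y2 is true.
  7. (~y1 \/ y3) — ~y1 is true.
  8. (~y4) — ~y4 is true.
  9. (~y6) — ~y6 is true.
  10. (~y6 \/ y5) — ~y6 is true.
  11. (~y7 \/ ~y6 \/ y1) — ~y6 is true.
  12. (~y6 \/ ~y1 \/ ~y2) — ~y6 is true.
  13. (~y2 \/ ~y7) — ~y2 is true.
  14. (~y7 \/ ~y5 \/ ~y1) — ~y5 is true.
  15. (y1 \/ ~y5) — ~y5 is true.
  16. (y7) — y7 is true.
  17. (~y4 \/ ~y1) — ~y4 is true.
  18. (y7 \/ ~y4) — ~y4 is true.
  19. (y7 \/ ~y5 \/ ~y4) — ~y5 is true.
  20. (~y2 \/ ~y3 \/ ~y5) — ~y5 is true.
  21. (~y3 \/ y5) — ~y3 is true.
  22. (~y4 \/ y1) — ~y4 is true.

y1=0, y2=0, y3=0, y4=0, y5=0, y6=0, y7=1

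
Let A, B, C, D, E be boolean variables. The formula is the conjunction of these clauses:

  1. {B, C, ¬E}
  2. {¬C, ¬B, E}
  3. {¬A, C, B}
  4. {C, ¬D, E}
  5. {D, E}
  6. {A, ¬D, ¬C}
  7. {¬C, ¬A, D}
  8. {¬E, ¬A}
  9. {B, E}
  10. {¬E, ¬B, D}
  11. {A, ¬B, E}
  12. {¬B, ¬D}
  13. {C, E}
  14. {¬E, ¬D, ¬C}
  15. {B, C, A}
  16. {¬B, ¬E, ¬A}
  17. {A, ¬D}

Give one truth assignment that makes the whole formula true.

A=False, B=False, C=True, D=False, E=True

Check each clause:
  1. {¬E, C, B} — C is true.
  2. {¬B, ¬C, E} — E is true.
  3. {C, ¬A, B} — C is true.
  4. {C, E, ¬D} — C is true.
  5. {E, D} — E is true.
  6. {A, ¬C, ¬D} — ¬D is true.
  7. {D, ¬A, ¬C} — ¬A is true.
  8. {¬A, ¬E} — ¬A is true.
  9. {B, E} — E is true.
  10. {¬B, D, ¬E} — ¬B is true.
  11. {¬B, E, A} — E is true.
  12. {¬D, ¬B} — ¬D is true.
  13. {C, E} — C is true.
  14. {¬D, ¬E, ¬C} — ¬D is true.
  15. {B, A, C} — C is true.
  16. {¬B, ¬E, ¬A} — ¬B is true.
  17. {¬D, A} — ¬D is true.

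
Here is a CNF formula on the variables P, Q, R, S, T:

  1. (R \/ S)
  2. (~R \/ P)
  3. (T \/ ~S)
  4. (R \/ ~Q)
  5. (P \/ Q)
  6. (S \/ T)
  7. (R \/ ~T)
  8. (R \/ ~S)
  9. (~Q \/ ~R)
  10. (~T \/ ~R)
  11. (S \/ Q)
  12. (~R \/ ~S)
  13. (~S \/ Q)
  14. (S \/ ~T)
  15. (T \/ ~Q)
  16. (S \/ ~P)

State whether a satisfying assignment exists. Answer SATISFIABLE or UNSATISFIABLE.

UNSATISFIABLE

S = True:
  propagation gives T=True, R=True; an empty clause results — contradiction.
S = False:
  propagation gives R=True, P=True; an empty clause results — contradiction.
Every branch closes, so no satisfying assignment exists.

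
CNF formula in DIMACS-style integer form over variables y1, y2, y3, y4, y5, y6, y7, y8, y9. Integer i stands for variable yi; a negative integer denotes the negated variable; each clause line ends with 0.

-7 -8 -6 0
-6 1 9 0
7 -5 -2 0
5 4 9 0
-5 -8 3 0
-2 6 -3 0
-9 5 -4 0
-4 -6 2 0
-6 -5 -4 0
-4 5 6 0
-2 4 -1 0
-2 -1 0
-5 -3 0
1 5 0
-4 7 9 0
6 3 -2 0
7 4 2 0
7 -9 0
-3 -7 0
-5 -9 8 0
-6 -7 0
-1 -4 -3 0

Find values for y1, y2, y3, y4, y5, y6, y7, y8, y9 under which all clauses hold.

y1 = T, y2 = F, y3 = F, y4 = F, y5 = F, y6 = F, y7 = T, y8 = T, y9 = T

Check each clause:
  1. (¬y8 ∨ ¬y7 ∨ ¬y6) — ¬y6 is true.
  2. (y1 ∨ ¬y6 ∨ y9) — y1 is true.
  3. (y7 ∨ ¬y2 ∨ ¬y5) — ¬y5 is true.
  4. (y4 ∨ y5 ∨ y9) — y9 is true.
  5. (¬y5 ∨ ¬y8 ∨ y3) — ¬y5 is true.
  6. (¬y2 ∨ y6 ∨ ¬y3) — ¬y3 is true.
  7. (y5 ∨ ¬y4 ∨ ¬y9) — ¬y4 is true.
  8. (¬y6 ∨ y2 ∨ ¬y4) — ¬y6 is true.
  9. (¬y4 ∨ ¬y6 ∨ ¬y5) — ¬y6 is true.
  10. (y5 ∨ ¬y4 ∨ y6) — ¬y4 is true.
  11. (¬y1 ∨ y4 ∨ ¬y2) — ¬y2 is true.
  12. (¬y2 ∨ ¬y1) — ¬y2 is true.
  13. (¬y3 ∨ ¬y5) — ¬y5 is true.
  14. (y1 ∨ y5) — y1 is true.
  15. (y7 ∨ ¬y4 ∨ y9) — y9 is true.
  16. (¬y2 ∨ y6 ∨ y3) — ¬y2 is true.
  17. (y7 ∨ y4 ∨ y2) — y7 is true.
  18. (¬y9 ∨ y7) — y7 is true.
  19. (¬y7 ∨ ¬y3) — ¬y3 is true.
  20. (¬y5 ∨ ¬y9 ∨ y8) — y8 is true.
  21. (¬y7 ∨ ¬y6) — ¬y6 is true.
  22. (¬y1 ∨ ¬y3 ∨ ¬y4) — ¬y4 is true.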